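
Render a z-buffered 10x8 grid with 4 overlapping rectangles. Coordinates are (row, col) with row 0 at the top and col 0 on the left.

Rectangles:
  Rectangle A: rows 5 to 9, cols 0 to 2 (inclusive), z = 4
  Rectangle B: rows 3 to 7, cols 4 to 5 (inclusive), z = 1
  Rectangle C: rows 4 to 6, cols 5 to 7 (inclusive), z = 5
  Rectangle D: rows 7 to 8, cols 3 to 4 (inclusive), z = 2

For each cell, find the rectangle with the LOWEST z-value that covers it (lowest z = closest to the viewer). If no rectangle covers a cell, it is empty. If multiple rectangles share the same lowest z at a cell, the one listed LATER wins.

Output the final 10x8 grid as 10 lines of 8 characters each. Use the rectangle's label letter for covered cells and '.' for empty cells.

........
........
........
....BB..
....BBCC
AAA.BBCC
AAA.BBCC
AAADBB..
AAADD...
AAA.....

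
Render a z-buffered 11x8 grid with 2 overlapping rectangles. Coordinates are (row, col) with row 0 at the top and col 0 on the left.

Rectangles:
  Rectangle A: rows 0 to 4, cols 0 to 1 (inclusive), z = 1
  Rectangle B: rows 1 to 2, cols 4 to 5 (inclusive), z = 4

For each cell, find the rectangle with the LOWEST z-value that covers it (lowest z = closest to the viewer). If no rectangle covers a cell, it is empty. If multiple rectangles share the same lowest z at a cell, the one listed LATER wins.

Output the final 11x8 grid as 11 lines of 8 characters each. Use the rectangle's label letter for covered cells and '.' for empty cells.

AA......
AA..BB..
AA..BB..
AA......
AA......
........
........
........
........
........
........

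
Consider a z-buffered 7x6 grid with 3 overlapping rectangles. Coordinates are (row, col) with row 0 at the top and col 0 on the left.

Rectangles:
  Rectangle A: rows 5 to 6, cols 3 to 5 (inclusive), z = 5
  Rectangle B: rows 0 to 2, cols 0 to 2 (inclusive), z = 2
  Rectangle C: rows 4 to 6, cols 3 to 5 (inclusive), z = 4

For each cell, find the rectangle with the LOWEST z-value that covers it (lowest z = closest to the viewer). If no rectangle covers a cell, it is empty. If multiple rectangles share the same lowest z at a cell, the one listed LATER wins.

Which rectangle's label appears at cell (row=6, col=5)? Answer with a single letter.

Answer: C

Derivation:
Check cell (6,5):
  A: rows 5-6 cols 3-5 z=5 -> covers; best now A (z=5)
  B: rows 0-2 cols 0-2 -> outside (row miss)
  C: rows 4-6 cols 3-5 z=4 -> covers; best now C (z=4)
Winner: C at z=4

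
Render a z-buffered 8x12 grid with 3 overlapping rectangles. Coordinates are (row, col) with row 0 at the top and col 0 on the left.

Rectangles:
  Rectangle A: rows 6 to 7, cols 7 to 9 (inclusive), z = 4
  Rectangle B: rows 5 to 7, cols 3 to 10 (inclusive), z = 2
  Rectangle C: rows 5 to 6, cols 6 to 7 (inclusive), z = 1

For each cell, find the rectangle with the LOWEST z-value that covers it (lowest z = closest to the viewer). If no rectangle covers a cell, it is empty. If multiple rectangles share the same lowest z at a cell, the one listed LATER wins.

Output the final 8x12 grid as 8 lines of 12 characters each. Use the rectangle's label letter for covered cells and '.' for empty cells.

............
............
............
............
............
...BBBCCBBB.
...BBBCCBBB.
...BBBBBBBB.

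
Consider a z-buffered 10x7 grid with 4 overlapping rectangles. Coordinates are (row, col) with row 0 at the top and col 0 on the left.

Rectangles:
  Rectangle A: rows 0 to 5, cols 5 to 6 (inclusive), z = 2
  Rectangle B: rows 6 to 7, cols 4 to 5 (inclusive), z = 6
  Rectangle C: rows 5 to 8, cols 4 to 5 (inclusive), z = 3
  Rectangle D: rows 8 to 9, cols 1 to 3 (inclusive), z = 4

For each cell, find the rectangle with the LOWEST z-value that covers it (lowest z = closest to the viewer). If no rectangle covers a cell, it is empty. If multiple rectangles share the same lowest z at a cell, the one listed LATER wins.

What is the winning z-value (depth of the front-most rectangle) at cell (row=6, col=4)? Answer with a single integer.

Answer: 3

Derivation:
Check cell (6,4):
  A: rows 0-5 cols 5-6 -> outside (row miss)
  B: rows 6-7 cols 4-5 z=6 -> covers; best now B (z=6)
  C: rows 5-8 cols 4-5 z=3 -> covers; best now C (z=3)
  D: rows 8-9 cols 1-3 -> outside (row miss)
Winner: C at z=3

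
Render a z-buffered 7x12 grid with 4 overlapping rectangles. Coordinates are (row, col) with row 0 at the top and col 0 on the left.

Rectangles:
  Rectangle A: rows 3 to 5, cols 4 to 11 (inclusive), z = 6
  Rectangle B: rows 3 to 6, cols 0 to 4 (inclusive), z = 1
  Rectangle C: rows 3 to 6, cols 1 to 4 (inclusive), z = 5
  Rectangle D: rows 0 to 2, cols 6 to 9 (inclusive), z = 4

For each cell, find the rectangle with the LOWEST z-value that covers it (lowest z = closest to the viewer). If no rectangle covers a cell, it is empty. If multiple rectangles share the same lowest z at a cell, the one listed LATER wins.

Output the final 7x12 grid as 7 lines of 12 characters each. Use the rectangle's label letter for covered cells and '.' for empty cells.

......DDDD..
......DDDD..
......DDDD..
BBBBBAAAAAAA
BBBBBAAAAAAA
BBBBBAAAAAAA
BBBBB.......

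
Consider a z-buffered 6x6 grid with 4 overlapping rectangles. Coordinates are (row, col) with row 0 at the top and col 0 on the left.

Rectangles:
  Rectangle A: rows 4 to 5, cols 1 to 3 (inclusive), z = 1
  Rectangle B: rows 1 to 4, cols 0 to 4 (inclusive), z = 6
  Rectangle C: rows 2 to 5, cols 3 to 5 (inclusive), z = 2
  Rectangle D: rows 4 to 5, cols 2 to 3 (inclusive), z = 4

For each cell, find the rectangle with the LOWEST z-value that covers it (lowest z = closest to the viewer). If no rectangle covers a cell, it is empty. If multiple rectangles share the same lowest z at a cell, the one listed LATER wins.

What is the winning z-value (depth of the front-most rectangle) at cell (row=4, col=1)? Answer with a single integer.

Answer: 1

Derivation:
Check cell (4,1):
  A: rows 4-5 cols 1-3 z=1 -> covers; best now A (z=1)
  B: rows 1-4 cols 0-4 z=6 -> covers; best now A (z=1)
  C: rows 2-5 cols 3-5 -> outside (col miss)
  D: rows 4-5 cols 2-3 -> outside (col miss)
Winner: A at z=1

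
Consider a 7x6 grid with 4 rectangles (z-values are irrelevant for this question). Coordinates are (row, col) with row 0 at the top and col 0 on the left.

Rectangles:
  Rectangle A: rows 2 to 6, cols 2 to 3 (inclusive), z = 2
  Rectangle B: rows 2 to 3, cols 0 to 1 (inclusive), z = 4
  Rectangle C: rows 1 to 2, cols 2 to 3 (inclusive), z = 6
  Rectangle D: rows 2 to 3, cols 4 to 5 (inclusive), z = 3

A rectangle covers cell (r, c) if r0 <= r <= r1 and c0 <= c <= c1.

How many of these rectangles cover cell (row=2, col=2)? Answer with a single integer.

Check cell (2,2):
  A: rows 2-6 cols 2-3 -> covers
  B: rows 2-3 cols 0-1 -> outside (col miss)
  C: rows 1-2 cols 2-3 -> covers
  D: rows 2-3 cols 4-5 -> outside (col miss)
Count covering = 2

Answer: 2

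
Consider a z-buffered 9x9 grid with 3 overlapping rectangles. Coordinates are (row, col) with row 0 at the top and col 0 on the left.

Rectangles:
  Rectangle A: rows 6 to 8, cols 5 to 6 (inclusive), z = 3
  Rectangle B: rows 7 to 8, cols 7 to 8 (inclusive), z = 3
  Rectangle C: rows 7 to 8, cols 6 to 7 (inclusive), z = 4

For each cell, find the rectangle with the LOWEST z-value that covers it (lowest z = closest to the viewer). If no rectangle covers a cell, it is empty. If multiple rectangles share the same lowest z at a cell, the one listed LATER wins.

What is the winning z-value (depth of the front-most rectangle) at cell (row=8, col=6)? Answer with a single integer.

Answer: 3

Derivation:
Check cell (8,6):
  A: rows 6-8 cols 5-6 z=3 -> covers; best now A (z=3)
  B: rows 7-8 cols 7-8 -> outside (col miss)
  C: rows 7-8 cols 6-7 z=4 -> covers; best now A (z=3)
Winner: A at z=3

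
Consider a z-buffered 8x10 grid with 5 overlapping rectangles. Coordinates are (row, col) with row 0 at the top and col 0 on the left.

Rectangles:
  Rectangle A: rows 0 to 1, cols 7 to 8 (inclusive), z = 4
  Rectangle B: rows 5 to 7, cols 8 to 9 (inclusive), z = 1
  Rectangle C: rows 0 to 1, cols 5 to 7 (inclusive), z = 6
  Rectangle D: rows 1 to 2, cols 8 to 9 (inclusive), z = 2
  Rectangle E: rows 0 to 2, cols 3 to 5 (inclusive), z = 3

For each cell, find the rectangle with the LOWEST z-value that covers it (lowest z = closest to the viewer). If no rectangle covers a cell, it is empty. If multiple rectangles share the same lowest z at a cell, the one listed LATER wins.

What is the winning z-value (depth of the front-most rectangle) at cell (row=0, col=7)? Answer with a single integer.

Check cell (0,7):
  A: rows 0-1 cols 7-8 z=4 -> covers; best now A (z=4)
  B: rows 5-7 cols 8-9 -> outside (row miss)
  C: rows 0-1 cols 5-7 z=6 -> covers; best now A (z=4)
  D: rows 1-2 cols 8-9 -> outside (row miss)
  E: rows 0-2 cols 3-5 -> outside (col miss)
Winner: A at z=4

Answer: 4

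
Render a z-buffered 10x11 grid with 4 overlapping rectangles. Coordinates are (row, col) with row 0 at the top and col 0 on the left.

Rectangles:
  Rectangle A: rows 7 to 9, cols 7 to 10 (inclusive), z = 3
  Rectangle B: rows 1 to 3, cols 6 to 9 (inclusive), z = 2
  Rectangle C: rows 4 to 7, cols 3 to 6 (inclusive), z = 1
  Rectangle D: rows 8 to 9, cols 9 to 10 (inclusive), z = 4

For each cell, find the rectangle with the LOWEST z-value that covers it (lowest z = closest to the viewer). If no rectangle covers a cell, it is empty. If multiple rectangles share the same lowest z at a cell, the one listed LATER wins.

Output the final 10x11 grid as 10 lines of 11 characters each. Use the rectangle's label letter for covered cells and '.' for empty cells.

...........
......BBBB.
......BBBB.
......BBBB.
...CCCC....
...CCCC....
...CCCC....
...CCCCAAAA
.......AAAA
.......AAAA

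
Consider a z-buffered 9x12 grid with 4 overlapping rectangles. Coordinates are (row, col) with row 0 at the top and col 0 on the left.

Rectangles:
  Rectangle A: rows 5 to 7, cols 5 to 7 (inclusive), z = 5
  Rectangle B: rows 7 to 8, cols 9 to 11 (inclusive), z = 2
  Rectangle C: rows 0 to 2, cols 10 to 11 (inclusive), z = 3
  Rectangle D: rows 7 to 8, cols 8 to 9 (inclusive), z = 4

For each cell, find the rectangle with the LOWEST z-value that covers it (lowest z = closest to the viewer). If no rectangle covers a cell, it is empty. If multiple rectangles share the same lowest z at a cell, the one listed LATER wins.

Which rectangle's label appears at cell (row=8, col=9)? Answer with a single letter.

Answer: B

Derivation:
Check cell (8,9):
  A: rows 5-7 cols 5-7 -> outside (row miss)
  B: rows 7-8 cols 9-11 z=2 -> covers; best now B (z=2)
  C: rows 0-2 cols 10-11 -> outside (row miss)
  D: rows 7-8 cols 8-9 z=4 -> covers; best now B (z=2)
Winner: B at z=2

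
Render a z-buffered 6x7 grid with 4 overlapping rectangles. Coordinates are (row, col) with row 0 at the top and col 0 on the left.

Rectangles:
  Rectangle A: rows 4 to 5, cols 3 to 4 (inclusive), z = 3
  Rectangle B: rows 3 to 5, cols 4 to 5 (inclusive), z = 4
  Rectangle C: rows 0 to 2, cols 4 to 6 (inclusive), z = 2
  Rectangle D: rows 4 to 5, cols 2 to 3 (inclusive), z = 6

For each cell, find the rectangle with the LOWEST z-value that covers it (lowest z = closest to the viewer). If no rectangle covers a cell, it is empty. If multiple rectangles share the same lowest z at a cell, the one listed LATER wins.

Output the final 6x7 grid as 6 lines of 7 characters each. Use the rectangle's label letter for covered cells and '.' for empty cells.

....CCC
....CCC
....CCC
....BB.
..DAAB.
..DAAB.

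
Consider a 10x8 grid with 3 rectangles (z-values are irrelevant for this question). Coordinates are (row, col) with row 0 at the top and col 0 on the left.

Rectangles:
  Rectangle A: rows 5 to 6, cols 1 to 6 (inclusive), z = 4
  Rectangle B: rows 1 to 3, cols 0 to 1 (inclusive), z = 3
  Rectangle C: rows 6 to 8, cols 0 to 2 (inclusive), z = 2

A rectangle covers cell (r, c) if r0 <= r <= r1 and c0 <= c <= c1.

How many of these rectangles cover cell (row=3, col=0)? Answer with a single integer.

Answer: 1

Derivation:
Check cell (3,0):
  A: rows 5-6 cols 1-6 -> outside (row miss)
  B: rows 1-3 cols 0-1 -> covers
  C: rows 6-8 cols 0-2 -> outside (row miss)
Count covering = 1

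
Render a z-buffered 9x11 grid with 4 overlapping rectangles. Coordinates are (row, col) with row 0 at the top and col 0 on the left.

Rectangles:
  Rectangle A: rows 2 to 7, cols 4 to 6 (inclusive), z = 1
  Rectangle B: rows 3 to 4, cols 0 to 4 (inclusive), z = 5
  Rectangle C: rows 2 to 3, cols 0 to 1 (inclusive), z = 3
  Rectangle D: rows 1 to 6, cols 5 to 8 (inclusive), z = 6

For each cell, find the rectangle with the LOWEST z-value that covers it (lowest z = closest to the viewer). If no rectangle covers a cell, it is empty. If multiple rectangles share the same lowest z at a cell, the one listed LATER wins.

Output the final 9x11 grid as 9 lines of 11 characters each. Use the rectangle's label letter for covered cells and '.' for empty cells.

...........
.....DDDD..
CC..AAADD..
CCBBAAADD..
BBBBAAADD..
....AAADD..
....AAADD..
....AAA....
...........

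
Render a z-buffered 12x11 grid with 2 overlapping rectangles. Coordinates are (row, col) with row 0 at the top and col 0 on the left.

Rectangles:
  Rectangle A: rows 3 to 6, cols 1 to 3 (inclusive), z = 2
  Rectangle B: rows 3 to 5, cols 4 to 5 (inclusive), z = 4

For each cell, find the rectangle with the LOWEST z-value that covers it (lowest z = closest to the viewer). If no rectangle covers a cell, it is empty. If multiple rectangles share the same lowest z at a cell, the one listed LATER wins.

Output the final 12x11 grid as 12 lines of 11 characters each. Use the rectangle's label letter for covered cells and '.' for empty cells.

...........
...........
...........
.AAABB.....
.AAABB.....
.AAABB.....
.AAA.......
...........
...........
...........
...........
...........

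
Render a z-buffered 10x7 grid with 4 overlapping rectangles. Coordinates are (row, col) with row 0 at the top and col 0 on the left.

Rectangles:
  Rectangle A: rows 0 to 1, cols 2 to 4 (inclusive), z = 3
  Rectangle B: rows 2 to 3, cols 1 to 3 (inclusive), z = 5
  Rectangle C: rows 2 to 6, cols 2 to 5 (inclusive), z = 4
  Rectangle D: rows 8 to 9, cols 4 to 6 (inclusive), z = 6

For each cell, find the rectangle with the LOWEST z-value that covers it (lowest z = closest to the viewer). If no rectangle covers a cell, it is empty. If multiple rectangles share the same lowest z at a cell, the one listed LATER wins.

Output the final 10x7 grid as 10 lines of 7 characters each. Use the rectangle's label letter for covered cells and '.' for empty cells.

..AAA..
..AAA..
.BCCCC.
.BCCCC.
..CCCC.
..CCCC.
..CCCC.
.......
....DDD
....DDD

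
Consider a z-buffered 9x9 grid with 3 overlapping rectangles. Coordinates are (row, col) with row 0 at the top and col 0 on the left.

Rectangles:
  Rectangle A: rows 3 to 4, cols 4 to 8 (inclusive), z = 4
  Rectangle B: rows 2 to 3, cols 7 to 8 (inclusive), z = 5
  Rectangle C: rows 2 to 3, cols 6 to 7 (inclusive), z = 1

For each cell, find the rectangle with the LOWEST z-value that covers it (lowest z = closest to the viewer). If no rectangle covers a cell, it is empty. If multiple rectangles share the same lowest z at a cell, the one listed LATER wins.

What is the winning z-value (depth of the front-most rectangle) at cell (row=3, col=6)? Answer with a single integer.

Check cell (3,6):
  A: rows 3-4 cols 4-8 z=4 -> covers; best now A (z=4)
  B: rows 2-3 cols 7-8 -> outside (col miss)
  C: rows 2-3 cols 6-7 z=1 -> covers; best now C (z=1)
Winner: C at z=1

Answer: 1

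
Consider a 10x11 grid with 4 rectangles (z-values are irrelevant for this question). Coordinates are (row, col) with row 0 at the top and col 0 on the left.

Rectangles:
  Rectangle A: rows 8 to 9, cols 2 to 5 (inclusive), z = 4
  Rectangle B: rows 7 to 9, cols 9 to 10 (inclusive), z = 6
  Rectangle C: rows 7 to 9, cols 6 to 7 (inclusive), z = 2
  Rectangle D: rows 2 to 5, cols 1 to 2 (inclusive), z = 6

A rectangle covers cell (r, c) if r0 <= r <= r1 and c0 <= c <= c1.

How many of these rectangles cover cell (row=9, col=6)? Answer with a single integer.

Check cell (9,6):
  A: rows 8-9 cols 2-5 -> outside (col miss)
  B: rows 7-9 cols 9-10 -> outside (col miss)
  C: rows 7-9 cols 6-7 -> covers
  D: rows 2-5 cols 1-2 -> outside (row miss)
Count covering = 1

Answer: 1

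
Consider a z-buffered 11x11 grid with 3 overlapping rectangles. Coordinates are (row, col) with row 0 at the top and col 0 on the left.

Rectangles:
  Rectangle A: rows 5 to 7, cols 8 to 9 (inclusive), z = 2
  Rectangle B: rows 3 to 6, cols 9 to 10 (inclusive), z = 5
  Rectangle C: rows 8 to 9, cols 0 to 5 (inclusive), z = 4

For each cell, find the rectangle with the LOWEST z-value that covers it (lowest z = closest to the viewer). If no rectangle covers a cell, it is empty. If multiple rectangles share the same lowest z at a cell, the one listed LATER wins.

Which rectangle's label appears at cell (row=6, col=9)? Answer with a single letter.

Check cell (6,9):
  A: rows 5-7 cols 8-9 z=2 -> covers; best now A (z=2)
  B: rows 3-6 cols 9-10 z=5 -> covers; best now A (z=2)
  C: rows 8-9 cols 0-5 -> outside (row miss)
Winner: A at z=2

Answer: A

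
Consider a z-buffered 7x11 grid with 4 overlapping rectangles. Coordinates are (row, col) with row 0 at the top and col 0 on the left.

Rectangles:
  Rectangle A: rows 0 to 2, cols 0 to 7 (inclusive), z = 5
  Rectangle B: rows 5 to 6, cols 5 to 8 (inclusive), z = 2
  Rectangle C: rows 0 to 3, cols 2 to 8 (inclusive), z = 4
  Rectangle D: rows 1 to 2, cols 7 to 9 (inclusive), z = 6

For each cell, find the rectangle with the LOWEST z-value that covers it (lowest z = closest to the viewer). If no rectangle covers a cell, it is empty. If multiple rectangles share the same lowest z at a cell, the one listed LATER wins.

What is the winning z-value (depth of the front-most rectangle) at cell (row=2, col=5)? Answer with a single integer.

Answer: 4

Derivation:
Check cell (2,5):
  A: rows 0-2 cols 0-7 z=5 -> covers; best now A (z=5)
  B: rows 5-6 cols 5-8 -> outside (row miss)
  C: rows 0-3 cols 2-8 z=4 -> covers; best now C (z=4)
  D: rows 1-2 cols 7-9 -> outside (col miss)
Winner: C at z=4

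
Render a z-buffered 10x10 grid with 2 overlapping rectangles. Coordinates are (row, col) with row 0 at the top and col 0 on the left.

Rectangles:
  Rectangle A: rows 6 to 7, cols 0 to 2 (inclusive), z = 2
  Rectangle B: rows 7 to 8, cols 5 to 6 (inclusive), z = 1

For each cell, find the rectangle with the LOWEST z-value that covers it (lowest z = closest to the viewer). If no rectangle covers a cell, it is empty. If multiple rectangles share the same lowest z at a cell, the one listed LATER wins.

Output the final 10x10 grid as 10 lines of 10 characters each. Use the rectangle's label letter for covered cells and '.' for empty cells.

..........
..........
..........
..........
..........
..........
AAA.......
AAA..BB...
.....BB...
..........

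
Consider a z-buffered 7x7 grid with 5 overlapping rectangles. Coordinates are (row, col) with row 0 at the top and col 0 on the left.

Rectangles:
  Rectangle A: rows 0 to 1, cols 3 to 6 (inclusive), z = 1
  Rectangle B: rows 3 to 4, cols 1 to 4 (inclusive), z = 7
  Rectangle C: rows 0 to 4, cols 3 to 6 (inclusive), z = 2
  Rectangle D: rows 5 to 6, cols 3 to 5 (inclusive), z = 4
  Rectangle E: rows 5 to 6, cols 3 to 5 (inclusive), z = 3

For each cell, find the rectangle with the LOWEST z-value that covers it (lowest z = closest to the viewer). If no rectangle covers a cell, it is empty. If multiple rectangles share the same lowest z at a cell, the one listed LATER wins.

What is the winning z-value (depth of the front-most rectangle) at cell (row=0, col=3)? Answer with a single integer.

Answer: 1

Derivation:
Check cell (0,3):
  A: rows 0-1 cols 3-6 z=1 -> covers; best now A (z=1)
  B: rows 3-4 cols 1-4 -> outside (row miss)
  C: rows 0-4 cols 3-6 z=2 -> covers; best now A (z=1)
  D: rows 5-6 cols 3-5 -> outside (row miss)
  E: rows 5-6 cols 3-5 -> outside (row miss)
Winner: A at z=1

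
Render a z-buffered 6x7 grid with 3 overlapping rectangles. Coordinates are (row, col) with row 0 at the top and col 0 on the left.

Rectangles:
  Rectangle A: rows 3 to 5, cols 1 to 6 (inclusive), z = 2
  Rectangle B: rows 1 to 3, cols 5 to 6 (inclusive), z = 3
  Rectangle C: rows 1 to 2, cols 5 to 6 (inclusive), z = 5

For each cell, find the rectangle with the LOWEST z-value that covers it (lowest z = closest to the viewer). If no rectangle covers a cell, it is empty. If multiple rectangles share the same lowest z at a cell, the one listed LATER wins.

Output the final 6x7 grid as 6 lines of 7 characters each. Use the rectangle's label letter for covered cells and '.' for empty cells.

.......
.....BB
.....BB
.AAAAAA
.AAAAAA
.AAAAAA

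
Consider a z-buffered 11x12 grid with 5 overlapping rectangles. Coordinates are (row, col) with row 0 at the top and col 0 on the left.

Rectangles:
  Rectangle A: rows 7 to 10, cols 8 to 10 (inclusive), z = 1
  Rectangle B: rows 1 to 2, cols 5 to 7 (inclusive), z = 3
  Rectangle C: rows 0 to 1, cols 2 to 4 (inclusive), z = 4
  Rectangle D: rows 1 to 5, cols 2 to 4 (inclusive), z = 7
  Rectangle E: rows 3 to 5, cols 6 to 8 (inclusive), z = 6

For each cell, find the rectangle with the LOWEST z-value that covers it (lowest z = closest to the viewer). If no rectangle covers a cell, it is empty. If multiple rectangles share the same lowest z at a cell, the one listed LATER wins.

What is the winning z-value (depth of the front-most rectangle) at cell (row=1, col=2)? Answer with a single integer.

Answer: 4

Derivation:
Check cell (1,2):
  A: rows 7-10 cols 8-10 -> outside (row miss)
  B: rows 1-2 cols 5-7 -> outside (col miss)
  C: rows 0-1 cols 2-4 z=4 -> covers; best now C (z=4)
  D: rows 1-5 cols 2-4 z=7 -> covers; best now C (z=4)
  E: rows 3-5 cols 6-8 -> outside (row miss)
Winner: C at z=4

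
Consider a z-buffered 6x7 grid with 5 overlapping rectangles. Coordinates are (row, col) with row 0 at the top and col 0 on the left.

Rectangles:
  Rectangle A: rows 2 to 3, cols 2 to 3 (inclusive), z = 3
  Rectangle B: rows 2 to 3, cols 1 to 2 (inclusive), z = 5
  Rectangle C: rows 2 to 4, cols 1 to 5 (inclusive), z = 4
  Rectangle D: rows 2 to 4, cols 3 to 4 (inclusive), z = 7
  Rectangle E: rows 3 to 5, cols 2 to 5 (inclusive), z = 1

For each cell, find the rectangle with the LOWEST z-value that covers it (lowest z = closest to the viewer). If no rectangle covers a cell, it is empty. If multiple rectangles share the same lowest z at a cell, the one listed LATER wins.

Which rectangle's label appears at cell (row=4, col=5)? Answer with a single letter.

Answer: E

Derivation:
Check cell (4,5):
  A: rows 2-3 cols 2-3 -> outside (row miss)
  B: rows 2-3 cols 1-2 -> outside (row miss)
  C: rows 2-4 cols 1-5 z=4 -> covers; best now C (z=4)
  D: rows 2-4 cols 3-4 -> outside (col miss)
  E: rows 3-5 cols 2-5 z=1 -> covers; best now E (z=1)
Winner: E at z=1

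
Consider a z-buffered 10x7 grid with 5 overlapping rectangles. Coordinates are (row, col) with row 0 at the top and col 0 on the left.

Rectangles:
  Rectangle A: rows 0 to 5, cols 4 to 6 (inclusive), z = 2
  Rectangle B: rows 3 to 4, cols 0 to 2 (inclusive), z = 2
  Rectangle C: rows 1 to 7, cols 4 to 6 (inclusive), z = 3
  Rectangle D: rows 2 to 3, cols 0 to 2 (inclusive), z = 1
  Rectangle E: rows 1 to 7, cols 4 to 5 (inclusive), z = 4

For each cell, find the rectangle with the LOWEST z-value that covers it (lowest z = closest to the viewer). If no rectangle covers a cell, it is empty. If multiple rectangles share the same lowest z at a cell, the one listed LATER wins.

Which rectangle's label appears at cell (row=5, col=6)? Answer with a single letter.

Answer: A

Derivation:
Check cell (5,6):
  A: rows 0-5 cols 4-6 z=2 -> covers; best now A (z=2)
  B: rows 3-4 cols 0-2 -> outside (row miss)
  C: rows 1-7 cols 4-6 z=3 -> covers; best now A (z=2)
  D: rows 2-3 cols 0-2 -> outside (row miss)
  E: rows 1-7 cols 4-5 -> outside (col miss)
Winner: A at z=2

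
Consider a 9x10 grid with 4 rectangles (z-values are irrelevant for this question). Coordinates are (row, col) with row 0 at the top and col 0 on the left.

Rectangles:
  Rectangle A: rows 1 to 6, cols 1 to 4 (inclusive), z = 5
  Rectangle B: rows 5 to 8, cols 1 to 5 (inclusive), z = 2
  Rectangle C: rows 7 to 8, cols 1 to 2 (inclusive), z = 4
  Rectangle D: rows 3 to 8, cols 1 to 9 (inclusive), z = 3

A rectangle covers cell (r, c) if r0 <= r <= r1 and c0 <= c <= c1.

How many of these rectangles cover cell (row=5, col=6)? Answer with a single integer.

Check cell (5,6):
  A: rows 1-6 cols 1-4 -> outside (col miss)
  B: rows 5-8 cols 1-5 -> outside (col miss)
  C: rows 7-8 cols 1-2 -> outside (row miss)
  D: rows 3-8 cols 1-9 -> covers
Count covering = 1

Answer: 1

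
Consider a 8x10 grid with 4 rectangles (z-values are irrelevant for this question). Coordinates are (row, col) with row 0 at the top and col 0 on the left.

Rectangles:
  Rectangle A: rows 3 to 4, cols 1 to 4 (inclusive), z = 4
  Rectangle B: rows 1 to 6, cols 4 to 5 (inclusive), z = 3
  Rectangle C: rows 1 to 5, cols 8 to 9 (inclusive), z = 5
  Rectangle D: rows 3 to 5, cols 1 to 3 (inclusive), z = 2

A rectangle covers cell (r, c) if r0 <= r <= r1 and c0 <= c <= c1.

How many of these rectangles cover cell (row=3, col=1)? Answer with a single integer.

Answer: 2

Derivation:
Check cell (3,1):
  A: rows 3-4 cols 1-4 -> covers
  B: rows 1-6 cols 4-5 -> outside (col miss)
  C: rows 1-5 cols 8-9 -> outside (col miss)
  D: rows 3-5 cols 1-3 -> covers
Count covering = 2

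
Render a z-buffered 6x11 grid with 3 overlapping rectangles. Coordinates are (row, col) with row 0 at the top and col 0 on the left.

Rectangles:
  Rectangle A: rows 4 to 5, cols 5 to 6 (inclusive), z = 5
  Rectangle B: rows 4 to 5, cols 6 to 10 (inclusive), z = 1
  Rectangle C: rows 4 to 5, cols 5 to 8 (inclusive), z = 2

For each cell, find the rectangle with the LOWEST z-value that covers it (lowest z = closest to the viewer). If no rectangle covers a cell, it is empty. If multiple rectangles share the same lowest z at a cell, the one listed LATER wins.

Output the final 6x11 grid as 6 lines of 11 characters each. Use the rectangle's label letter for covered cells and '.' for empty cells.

...........
...........
...........
...........
.....CBBBBB
.....CBBBBB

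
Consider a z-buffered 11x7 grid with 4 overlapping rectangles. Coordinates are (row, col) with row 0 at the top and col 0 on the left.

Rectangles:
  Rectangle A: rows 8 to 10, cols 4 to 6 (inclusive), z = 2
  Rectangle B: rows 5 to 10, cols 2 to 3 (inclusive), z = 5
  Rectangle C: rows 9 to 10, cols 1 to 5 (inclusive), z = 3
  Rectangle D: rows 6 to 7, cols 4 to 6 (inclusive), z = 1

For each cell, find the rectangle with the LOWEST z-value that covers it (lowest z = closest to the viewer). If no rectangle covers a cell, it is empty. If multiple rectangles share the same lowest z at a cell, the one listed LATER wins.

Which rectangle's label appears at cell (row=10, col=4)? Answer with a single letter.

Check cell (10,4):
  A: rows 8-10 cols 4-6 z=2 -> covers; best now A (z=2)
  B: rows 5-10 cols 2-3 -> outside (col miss)
  C: rows 9-10 cols 1-5 z=3 -> covers; best now A (z=2)
  D: rows 6-7 cols 4-6 -> outside (row miss)
Winner: A at z=2

Answer: A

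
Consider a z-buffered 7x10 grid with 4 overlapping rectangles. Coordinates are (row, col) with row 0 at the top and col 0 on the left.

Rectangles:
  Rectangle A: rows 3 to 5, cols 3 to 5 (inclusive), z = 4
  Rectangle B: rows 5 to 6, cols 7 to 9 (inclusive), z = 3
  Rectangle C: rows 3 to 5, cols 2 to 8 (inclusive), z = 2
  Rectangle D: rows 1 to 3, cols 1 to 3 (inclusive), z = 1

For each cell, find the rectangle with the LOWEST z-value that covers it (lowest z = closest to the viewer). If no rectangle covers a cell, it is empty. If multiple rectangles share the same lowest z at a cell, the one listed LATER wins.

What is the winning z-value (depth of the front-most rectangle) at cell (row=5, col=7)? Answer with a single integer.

Check cell (5,7):
  A: rows 3-5 cols 3-5 -> outside (col miss)
  B: rows 5-6 cols 7-9 z=3 -> covers; best now B (z=3)
  C: rows 3-5 cols 2-8 z=2 -> covers; best now C (z=2)
  D: rows 1-3 cols 1-3 -> outside (row miss)
Winner: C at z=2

Answer: 2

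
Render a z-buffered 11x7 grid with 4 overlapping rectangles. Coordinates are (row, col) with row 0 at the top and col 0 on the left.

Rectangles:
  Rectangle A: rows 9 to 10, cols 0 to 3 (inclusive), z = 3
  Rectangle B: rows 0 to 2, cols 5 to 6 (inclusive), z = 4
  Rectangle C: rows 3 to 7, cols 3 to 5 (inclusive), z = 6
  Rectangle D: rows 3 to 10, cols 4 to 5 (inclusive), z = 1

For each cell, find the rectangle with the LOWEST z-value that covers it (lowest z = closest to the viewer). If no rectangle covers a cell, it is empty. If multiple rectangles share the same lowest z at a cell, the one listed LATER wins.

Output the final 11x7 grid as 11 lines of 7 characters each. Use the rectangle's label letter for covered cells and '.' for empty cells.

.....BB
.....BB
.....BB
...CDD.
...CDD.
...CDD.
...CDD.
...CDD.
....DD.
AAAADD.
AAAADD.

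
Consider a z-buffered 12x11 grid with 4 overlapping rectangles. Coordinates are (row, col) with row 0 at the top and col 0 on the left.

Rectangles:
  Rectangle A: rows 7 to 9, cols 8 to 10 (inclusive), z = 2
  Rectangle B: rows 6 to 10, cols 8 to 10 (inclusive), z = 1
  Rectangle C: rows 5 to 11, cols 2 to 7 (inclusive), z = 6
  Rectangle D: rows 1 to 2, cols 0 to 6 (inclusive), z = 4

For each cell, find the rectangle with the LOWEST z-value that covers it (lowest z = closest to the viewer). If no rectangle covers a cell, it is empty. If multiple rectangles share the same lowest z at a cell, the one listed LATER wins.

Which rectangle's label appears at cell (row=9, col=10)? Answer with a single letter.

Answer: B

Derivation:
Check cell (9,10):
  A: rows 7-9 cols 8-10 z=2 -> covers; best now A (z=2)
  B: rows 6-10 cols 8-10 z=1 -> covers; best now B (z=1)
  C: rows 5-11 cols 2-7 -> outside (col miss)
  D: rows 1-2 cols 0-6 -> outside (row miss)
Winner: B at z=1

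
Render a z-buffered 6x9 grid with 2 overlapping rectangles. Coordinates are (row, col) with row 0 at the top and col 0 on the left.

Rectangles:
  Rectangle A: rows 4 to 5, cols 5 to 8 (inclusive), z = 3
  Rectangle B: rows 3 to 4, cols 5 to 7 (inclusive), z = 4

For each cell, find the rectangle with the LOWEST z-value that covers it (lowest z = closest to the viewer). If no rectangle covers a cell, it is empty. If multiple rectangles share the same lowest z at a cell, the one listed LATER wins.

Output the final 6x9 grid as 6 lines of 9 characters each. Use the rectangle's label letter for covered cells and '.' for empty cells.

.........
.........
.........
.....BBB.
.....AAAA
.....AAAA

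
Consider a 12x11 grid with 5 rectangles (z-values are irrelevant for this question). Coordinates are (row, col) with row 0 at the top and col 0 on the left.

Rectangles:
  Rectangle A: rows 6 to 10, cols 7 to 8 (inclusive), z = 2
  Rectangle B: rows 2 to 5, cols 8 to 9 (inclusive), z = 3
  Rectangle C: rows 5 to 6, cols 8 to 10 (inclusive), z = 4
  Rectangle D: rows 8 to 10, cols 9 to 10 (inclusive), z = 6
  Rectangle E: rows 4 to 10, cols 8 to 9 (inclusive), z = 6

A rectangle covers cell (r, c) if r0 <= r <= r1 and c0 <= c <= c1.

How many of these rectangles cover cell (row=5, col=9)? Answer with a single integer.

Answer: 3

Derivation:
Check cell (5,9):
  A: rows 6-10 cols 7-8 -> outside (row miss)
  B: rows 2-5 cols 8-9 -> covers
  C: rows 5-6 cols 8-10 -> covers
  D: rows 8-10 cols 9-10 -> outside (row miss)
  E: rows 4-10 cols 8-9 -> covers
Count covering = 3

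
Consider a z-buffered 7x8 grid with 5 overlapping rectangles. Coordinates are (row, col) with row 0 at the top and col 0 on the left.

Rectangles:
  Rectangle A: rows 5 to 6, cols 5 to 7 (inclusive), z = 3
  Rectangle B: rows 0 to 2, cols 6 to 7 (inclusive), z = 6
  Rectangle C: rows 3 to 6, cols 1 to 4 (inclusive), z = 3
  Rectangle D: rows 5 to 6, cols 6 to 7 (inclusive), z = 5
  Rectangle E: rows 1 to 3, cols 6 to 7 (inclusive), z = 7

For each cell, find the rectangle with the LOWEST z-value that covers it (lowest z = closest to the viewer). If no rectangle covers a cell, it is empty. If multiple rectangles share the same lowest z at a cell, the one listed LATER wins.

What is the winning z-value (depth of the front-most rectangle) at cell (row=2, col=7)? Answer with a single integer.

Check cell (2,7):
  A: rows 5-6 cols 5-7 -> outside (row miss)
  B: rows 0-2 cols 6-7 z=6 -> covers; best now B (z=6)
  C: rows 3-6 cols 1-4 -> outside (row miss)
  D: rows 5-6 cols 6-7 -> outside (row miss)
  E: rows 1-3 cols 6-7 z=7 -> covers; best now B (z=6)
Winner: B at z=6

Answer: 6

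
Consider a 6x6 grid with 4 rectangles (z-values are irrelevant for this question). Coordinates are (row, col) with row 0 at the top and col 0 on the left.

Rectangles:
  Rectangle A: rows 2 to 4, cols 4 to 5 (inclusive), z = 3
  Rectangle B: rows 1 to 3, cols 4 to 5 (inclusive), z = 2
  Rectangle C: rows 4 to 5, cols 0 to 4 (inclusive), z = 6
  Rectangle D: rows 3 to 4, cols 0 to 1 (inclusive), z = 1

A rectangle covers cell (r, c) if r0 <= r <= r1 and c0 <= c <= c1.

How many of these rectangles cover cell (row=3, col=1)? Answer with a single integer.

Answer: 1

Derivation:
Check cell (3,1):
  A: rows 2-4 cols 4-5 -> outside (col miss)
  B: rows 1-3 cols 4-5 -> outside (col miss)
  C: rows 4-5 cols 0-4 -> outside (row miss)
  D: rows 3-4 cols 0-1 -> covers
Count covering = 1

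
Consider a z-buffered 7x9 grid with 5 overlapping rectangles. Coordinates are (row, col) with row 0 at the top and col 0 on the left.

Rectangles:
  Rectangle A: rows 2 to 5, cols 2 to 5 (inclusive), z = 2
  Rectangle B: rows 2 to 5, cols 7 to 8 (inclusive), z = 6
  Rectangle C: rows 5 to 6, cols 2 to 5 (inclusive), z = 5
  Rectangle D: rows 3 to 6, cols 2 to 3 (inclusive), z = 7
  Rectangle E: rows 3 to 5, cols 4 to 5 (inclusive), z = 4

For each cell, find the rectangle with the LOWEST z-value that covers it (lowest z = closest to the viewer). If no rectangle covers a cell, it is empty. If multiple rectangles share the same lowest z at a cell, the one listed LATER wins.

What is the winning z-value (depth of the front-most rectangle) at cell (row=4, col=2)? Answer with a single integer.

Check cell (4,2):
  A: rows 2-5 cols 2-5 z=2 -> covers; best now A (z=2)
  B: rows 2-5 cols 7-8 -> outside (col miss)
  C: rows 5-6 cols 2-5 -> outside (row miss)
  D: rows 3-6 cols 2-3 z=7 -> covers; best now A (z=2)
  E: rows 3-5 cols 4-5 -> outside (col miss)
Winner: A at z=2

Answer: 2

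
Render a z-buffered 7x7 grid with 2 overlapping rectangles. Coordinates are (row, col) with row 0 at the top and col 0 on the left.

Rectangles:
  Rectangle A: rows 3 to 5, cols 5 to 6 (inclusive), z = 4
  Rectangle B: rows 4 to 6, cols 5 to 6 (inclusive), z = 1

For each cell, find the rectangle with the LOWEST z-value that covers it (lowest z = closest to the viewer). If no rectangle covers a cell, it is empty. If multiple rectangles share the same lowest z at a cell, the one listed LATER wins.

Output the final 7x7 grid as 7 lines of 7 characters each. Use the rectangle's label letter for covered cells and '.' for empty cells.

.......
.......
.......
.....AA
.....BB
.....BB
.....BB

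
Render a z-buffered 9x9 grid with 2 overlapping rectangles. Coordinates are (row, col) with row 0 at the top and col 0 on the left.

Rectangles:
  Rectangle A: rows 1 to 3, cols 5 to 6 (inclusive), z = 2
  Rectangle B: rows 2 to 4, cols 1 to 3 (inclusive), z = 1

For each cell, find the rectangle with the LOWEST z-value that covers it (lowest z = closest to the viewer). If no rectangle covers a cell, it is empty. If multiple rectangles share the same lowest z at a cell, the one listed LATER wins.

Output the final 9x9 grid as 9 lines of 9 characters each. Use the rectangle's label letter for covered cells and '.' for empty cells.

.........
.....AA..
.BBB.AA..
.BBB.AA..
.BBB.....
.........
.........
.........
.........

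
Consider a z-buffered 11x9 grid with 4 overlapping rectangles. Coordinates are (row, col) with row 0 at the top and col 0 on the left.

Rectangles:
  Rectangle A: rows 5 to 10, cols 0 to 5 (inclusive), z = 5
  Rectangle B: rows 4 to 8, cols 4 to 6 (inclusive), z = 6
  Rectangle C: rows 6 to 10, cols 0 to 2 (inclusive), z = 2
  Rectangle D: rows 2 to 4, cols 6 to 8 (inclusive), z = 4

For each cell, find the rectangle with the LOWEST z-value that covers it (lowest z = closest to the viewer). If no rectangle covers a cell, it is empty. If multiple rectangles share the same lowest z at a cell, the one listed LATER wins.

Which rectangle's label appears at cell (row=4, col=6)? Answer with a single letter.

Answer: D

Derivation:
Check cell (4,6):
  A: rows 5-10 cols 0-5 -> outside (row miss)
  B: rows 4-8 cols 4-6 z=6 -> covers; best now B (z=6)
  C: rows 6-10 cols 0-2 -> outside (row miss)
  D: rows 2-4 cols 6-8 z=4 -> covers; best now D (z=4)
Winner: D at z=4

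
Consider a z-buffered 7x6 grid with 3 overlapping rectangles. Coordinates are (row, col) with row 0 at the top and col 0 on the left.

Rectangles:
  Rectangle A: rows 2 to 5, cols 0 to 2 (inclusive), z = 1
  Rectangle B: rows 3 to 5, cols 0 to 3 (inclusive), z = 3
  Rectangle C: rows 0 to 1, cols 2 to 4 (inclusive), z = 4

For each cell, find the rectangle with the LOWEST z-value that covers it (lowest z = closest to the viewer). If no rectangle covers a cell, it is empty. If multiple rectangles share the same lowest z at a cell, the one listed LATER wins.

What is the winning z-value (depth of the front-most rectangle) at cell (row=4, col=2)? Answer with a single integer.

Check cell (4,2):
  A: rows 2-5 cols 0-2 z=1 -> covers; best now A (z=1)
  B: rows 3-5 cols 0-3 z=3 -> covers; best now A (z=1)
  C: rows 0-1 cols 2-4 -> outside (row miss)
Winner: A at z=1

Answer: 1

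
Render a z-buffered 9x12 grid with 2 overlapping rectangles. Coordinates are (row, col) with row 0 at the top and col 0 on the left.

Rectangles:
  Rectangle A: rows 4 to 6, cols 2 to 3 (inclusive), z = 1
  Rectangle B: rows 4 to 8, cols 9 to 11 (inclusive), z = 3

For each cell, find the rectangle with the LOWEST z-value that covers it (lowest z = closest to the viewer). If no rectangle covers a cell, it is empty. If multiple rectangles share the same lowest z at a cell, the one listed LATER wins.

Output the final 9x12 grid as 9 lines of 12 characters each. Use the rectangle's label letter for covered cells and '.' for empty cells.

............
............
............
............
..AA.....BBB
..AA.....BBB
..AA.....BBB
.........BBB
.........BBB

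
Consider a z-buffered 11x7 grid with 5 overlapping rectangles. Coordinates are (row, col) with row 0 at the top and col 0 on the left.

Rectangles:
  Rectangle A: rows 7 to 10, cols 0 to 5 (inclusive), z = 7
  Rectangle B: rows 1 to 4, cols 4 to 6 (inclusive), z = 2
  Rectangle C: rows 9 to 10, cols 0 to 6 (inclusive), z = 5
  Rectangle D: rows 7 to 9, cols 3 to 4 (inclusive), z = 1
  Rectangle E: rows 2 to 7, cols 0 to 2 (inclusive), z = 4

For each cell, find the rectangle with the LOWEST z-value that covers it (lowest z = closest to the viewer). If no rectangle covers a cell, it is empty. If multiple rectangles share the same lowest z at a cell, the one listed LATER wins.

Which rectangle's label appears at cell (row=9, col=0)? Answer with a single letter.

Check cell (9,0):
  A: rows 7-10 cols 0-5 z=7 -> covers; best now A (z=7)
  B: rows 1-4 cols 4-6 -> outside (row miss)
  C: rows 9-10 cols 0-6 z=5 -> covers; best now C (z=5)
  D: rows 7-9 cols 3-4 -> outside (col miss)
  E: rows 2-7 cols 0-2 -> outside (row miss)
Winner: C at z=5

Answer: C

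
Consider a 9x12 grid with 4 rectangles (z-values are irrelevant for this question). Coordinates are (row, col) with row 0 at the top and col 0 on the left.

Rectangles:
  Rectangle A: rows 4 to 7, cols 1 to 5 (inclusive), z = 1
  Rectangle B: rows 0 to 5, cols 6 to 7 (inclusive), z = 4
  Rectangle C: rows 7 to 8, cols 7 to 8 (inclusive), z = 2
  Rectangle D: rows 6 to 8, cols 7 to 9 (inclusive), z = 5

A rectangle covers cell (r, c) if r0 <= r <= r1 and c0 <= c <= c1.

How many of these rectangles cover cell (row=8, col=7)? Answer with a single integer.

Check cell (8,7):
  A: rows 4-7 cols 1-5 -> outside (row miss)
  B: rows 0-5 cols 6-7 -> outside (row miss)
  C: rows 7-8 cols 7-8 -> covers
  D: rows 6-8 cols 7-9 -> covers
Count covering = 2

Answer: 2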